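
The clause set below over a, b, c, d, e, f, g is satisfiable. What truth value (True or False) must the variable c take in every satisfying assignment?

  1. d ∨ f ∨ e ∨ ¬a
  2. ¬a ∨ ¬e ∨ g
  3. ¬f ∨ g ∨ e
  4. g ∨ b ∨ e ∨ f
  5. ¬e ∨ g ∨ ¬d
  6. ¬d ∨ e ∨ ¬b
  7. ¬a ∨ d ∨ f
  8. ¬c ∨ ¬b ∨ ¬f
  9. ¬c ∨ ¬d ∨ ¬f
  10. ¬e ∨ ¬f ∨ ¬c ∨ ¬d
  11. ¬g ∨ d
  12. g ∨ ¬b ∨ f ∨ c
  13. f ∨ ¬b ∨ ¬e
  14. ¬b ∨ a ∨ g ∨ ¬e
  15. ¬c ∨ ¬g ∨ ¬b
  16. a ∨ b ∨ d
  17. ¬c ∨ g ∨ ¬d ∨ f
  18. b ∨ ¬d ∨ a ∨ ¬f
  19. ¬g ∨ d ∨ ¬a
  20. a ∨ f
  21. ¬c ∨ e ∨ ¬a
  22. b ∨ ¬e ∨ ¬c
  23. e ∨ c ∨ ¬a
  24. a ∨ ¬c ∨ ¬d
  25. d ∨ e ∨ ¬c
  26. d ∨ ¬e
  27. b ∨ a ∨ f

False

Suppose c = True.
Branch on b: set b = False.
(¬e) alone gives e = False.
(¬a) alone gives a = False.
(d) alone gives d = True.
That conflicts with the unit clause (¬d).
Undo b and try b = True.
(¬f) alone gives f = False.
(¬e) alone gives e = False.
(¬d) alone gives d = False.
That conflicts with the unit clause (d).
Both values of b lead to a conflict.
So every satisfying assignment has c = False.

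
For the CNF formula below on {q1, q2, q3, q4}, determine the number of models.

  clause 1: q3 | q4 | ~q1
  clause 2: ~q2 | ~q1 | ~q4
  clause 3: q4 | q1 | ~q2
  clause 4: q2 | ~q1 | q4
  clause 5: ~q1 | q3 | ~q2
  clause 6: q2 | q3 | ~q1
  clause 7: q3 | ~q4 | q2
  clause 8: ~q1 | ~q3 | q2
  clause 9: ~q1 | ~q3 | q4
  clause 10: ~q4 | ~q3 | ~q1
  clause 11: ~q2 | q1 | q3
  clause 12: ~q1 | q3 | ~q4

There are 2^4 = 16 truth assignments over (q1, q2, q3, q4).
Split on q4. With q4 = 1, the clauses containing q4 are satisfied and ~q4 drops from the rest; 2 of the 2^3 = 8 assignments to the other variables satisfy what remains.
With q4 = 0, by the same count on the reduced clause set, 2 assignments work.
Total: 2 + 2 = 4.

4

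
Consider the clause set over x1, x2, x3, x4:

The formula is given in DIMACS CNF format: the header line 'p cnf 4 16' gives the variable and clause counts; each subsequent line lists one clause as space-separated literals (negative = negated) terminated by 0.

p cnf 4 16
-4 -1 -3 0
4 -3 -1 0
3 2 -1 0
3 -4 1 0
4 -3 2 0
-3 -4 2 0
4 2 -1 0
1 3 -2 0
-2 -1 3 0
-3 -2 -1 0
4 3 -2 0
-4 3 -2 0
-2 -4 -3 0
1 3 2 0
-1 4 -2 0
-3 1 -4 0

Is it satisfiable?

Yes, satisfiable

Suppose x4 = False.
Suppose x3 = True.
From the singleton clause (¬x1), x1 = False.
From the singleton clause (x2), x2 = True.
This assignment satisfies each clause.
A satisfying assignment: x1 ↦ False, x2 ↦ True, x3 ↦ True, x4 ↦ False.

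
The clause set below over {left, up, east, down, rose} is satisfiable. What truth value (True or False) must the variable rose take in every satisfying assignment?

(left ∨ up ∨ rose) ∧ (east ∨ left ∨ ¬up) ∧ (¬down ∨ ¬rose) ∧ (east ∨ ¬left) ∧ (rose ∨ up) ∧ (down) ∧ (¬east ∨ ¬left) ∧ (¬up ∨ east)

Suppose rose = True.
Unit clause (¬down) forces down = False.
That conflicts with the unit clause (down).
So every satisfying assignment has rose = False.

False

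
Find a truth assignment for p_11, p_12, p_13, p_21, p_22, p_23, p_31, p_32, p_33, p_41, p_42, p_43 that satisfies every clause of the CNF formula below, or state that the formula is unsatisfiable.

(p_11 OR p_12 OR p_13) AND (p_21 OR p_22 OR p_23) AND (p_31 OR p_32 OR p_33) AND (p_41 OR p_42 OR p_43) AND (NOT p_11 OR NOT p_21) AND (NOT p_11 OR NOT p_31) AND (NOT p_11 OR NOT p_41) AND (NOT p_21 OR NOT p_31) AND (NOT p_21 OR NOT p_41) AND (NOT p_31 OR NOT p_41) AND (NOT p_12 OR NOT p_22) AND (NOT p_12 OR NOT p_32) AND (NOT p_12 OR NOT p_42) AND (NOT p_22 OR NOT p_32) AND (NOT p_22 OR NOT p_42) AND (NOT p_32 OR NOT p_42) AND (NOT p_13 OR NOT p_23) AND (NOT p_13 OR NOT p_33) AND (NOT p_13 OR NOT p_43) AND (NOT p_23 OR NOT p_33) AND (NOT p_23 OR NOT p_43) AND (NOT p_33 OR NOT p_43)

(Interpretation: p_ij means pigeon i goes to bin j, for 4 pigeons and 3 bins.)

UNSATISFIABLE

Try p_11 = false.
Try p_12 = true.
The clause (NOT p_22) is unit, so p_22 = false.
The clause (NOT p_32) is unit, so p_32 = false.
The clause (NOT p_42) is unit, so p_42 = false.
Try p_21 = true.
The clause (NOT p_31) is unit, so p_31 = false.
The clause (p_33) is unit, so p_33 = true.
The clause (NOT p_41) is unit, so p_41 = false.
The clause (p_43) is unit, so p_43 = true.
But (NOT p_43) is also a unit clause — contradiction.
Undo p_21 and try p_21 = false.
The clause (p_23) is unit, so p_23 = true.
The clause (NOT p_13) is unit, so p_13 = false.
The clause (NOT p_33) is unit, so p_33 = false.
The clause (p_31) is unit, so p_31 = true.
The clause (NOT p_41) is unit, so p_41 = false.
The clause (p_43) is unit, so p_43 = true.
But (NOT p_43) is also a unit clause — contradiction.
Both values of p_21 lead to a conflict.
Undo p_12 and try p_12 = false.
The clause (p_13) is unit, so p_13 = true.
The clause (NOT p_23) is unit, so p_23 = false.
The clause (NOT p_33) is unit, so p_33 = false.
The clause (NOT p_43) is unit, so p_43 = false.
Try p_21 = true.
The clause (NOT p_31) is unit, so p_31 = false.
The clause (p_32) is unit, so p_32 = true.
The clause (NOT p_41) is unit, so p_41 = false.
The clause (p_42) is unit, so p_42 = true.
But (NOT p_42) is also a unit clause — contradiction.
Undo p_21 and try p_21 = false.
The clause (p_22) is unit, so p_22 = true.
The clause (NOT p_32) is unit, so p_32 = false.
The clause (p_31) is unit, so p_31 = true.
The clause (NOT p_41) is unit, so p_41 = false.
The clause (p_42) is unit, so p_42 = true.
But (NOT p_42) is also a unit clause — contradiction.
Both values of p_21 lead to a conflict.
Both values of p_12 lead to a conflict.
Undo p_11 and try p_11 = true.
The clause (NOT p_21) is unit, so p_21 = false.
The clause (NOT p_31) is unit, so p_31 = false.
The clause (NOT p_41) is unit, so p_41 = false.
Try p_22 = true.
The clause (NOT p_12) is unit, so p_12 = false.
The clause (NOT p_32) is unit, so p_32 = false.
The clause (p_33) is unit, so p_33 = true.
The clause (NOT p_42) is unit, so p_42 = false.
The clause (p_43) is unit, so p_43 = true.
But (NOT p_43) is also a unit clause — contradiction.
Undo p_22 and try p_22 = false.
The clause (p_23) is unit, so p_23 = true.
The clause (NOT p_13) is unit, so p_13 = false.
The clause (NOT p_33) is unit, so p_33 = false.
The clause (p_32) is unit, so p_32 = true.
The clause (NOT p_12) is unit, so p_12 = false.
The clause (NOT p_42) is unit, so p_42 = false.
The clause (p_43) is unit, so p_43 = true.
But (NOT p_43) is also a unit clause — contradiction.
Both values of p_22 lead to a conflict.
Both values of p_11 lead to a conflict.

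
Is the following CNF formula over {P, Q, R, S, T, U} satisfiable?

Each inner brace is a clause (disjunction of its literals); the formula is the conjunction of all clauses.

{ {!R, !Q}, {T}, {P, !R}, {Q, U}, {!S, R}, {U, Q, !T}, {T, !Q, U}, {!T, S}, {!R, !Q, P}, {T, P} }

Satisfiable

From the singleton clause (T), T = true.
From the singleton clause (S), S = true.
From the singleton clause (R), R = true.
From the singleton clause (!Q), Q = false.
From the singleton clause (P), P = true.
From the singleton clause (U), U = true.
Every clause now holds.
A satisfying assignment: P ↦ true, Q ↦ false, R ↦ true, S ↦ true, T ↦ true, U ↦ true.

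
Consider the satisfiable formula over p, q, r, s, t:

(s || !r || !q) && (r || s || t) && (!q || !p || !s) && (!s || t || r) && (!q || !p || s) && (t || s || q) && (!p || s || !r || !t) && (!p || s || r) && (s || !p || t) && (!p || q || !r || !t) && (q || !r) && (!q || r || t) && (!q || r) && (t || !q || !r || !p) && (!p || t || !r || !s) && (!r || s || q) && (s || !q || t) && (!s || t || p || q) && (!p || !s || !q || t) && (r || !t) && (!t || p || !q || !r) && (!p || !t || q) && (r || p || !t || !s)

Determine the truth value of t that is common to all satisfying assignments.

Suppose t = true.
(r) alone gives r = true.
(q) alone gives q = true.
(s) alone gives s = true.
(!p) alone gives p = false.
But (p) is also a unit clause — contradiction.
So every satisfying assignment has t = False.

False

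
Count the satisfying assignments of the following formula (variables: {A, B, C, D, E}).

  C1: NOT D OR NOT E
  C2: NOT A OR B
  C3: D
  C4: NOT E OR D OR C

There are 2^5 = 32 truth assignments over (A, B, C, D, E).
Split on D. With D = true, the clauses containing D are satisfied and NOT D drops from the rest; 6 of the 2^4 = 16 assignments to the other variables satisfy what remains.
With D = false, by the same count on the reduced clause set, 0 assignments work.
(One model: A=F, B=F, C=F, D=T, E=F.)
Total: 6 + 0 = 6.

6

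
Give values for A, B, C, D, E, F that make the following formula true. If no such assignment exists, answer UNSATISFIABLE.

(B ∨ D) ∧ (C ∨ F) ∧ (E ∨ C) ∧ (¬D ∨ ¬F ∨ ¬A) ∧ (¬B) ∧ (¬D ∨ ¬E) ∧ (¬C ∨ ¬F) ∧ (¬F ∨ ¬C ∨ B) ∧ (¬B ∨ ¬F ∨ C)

From the singleton clause (¬B), B = False.
From the singleton clause (D), D = True.
From the singleton clause (¬E), E = False.
From the singleton clause (C), C = True.
From the singleton clause (¬F), F = False.
Every clause is now satisfied; A is unconstrained.

A ↦ False; B ↦ False; C ↦ True; D ↦ True; E ↦ False; F ↦ False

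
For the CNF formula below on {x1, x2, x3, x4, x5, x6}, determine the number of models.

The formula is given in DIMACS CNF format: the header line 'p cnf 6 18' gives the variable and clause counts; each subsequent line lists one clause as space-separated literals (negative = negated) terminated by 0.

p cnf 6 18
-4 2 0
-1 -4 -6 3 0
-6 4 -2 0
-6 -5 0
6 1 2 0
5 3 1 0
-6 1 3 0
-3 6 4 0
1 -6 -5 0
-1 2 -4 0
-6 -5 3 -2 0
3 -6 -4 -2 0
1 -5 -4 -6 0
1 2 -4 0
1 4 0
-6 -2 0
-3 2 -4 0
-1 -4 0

There are 2^6 = 64 truth assignments over (x1, x2, x3, x4, x5, x6).
Split on x1. With x1 = True, the clauses containing x1 are satisfied and ¬x1 drops from the rest; 6 of the 2^5 = 32 assignments to the other variables satisfy what remains.
With x1 = False, by the same count on the reduced clause set, 3 assignments work.
Total: 6 + 3 = 9.

9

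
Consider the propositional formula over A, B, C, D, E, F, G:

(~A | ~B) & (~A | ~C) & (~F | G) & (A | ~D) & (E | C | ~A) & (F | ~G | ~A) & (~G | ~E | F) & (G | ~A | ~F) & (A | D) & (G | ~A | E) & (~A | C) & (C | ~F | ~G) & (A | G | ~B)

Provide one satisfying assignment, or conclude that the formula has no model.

UNSATISFIABLE

Case A = 0:
(~D) alone gives D = 0.
Now (D) is unsatisfied and unit — conflict.
That branch fails; take A = 1 instead.
(~B) alone gives B = 0.
(~C) alone gives C = 0.
Now (C) is unsatisfied and unit — conflict.
Both values of A lead to a conflict.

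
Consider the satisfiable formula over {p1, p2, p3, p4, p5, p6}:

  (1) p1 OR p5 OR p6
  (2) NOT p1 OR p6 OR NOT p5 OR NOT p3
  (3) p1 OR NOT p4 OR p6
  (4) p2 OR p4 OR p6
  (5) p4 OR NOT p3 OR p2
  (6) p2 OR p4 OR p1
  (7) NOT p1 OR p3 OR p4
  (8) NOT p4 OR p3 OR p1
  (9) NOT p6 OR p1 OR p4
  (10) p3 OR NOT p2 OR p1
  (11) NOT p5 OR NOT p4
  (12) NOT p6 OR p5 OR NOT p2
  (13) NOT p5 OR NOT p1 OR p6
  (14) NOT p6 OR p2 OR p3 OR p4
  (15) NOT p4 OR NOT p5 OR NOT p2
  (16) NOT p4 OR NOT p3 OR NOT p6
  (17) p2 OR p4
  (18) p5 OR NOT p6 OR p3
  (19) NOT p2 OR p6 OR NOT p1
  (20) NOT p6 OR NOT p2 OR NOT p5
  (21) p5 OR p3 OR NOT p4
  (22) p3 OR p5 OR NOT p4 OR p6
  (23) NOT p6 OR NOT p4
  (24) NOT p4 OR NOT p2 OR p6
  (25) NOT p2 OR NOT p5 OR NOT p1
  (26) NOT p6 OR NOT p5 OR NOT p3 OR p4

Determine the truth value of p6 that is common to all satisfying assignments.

Suppose p6 = true.
From the singleton clause (NOT p4), p4 = false.
From the singleton clause (p1), p1 = true.
From the singleton clause (p3), p3 = true.
From the singleton clause (p2), p2 = true.
From the singleton clause (p5), p5 = true.
But (NOT p5) is also a unit clause — contradiction.
So every satisfying assignment has p6 = False.

False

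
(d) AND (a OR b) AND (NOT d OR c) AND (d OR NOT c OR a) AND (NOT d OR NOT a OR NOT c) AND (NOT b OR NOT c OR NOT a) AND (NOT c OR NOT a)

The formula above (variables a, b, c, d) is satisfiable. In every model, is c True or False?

True

Suppose c = false.
From the singleton clause (d), d = true.
That conflicts with the unit clause (NOT d).
So every satisfying assignment has c = True.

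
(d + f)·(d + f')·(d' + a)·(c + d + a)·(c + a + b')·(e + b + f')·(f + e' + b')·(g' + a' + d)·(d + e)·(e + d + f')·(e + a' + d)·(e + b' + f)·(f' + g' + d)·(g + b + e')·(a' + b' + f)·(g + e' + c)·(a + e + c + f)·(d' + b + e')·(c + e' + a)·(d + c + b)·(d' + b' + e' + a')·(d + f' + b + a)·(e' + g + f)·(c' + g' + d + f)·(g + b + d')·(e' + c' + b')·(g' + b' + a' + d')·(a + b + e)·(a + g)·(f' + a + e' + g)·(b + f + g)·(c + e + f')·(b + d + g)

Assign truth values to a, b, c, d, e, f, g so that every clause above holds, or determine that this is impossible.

Suppose d = 1.
Unit clause (a) forces a = 1.
Suppose b = 1.
Unit clause (f) forces f = 1.
Unit clause (e') forces e = 0.
Unit clause (g') forces g = 0.
Unit clause (c) forces c = 1.
This assignment satisfies each clause.

a: 1,  b: 1,  c: 1,  d: 1,  e: 0,  f: 1,  g: 0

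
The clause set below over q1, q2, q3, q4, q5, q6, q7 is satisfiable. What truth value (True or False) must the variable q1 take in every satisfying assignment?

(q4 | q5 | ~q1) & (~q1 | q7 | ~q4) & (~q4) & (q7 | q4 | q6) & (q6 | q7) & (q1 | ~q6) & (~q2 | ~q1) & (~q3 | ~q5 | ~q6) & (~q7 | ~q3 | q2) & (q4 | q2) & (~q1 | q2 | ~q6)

False

Suppose q1 = 1.
From the singleton clause (~q4), q4 = 0.
From the singleton clause (q5), q5 = 1.
From the singleton clause (~q2), q2 = 0.
But (q2) is also a unit clause — contradiction.
So every satisfying assignment has q1 = False.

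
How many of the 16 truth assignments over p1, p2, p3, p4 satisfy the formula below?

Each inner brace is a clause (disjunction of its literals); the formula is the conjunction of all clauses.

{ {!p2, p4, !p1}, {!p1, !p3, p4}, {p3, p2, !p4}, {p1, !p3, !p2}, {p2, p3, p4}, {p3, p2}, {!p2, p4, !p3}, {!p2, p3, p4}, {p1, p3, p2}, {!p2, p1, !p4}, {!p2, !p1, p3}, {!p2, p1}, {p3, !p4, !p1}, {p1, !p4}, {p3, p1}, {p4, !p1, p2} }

3

There are 2^4 = 16 truth assignments over (p1, p2, p3, p4).
Check each against the 16 clauses (columns in the order p1, p2, p3, p4):
  F F F F  ✗ fails (p2 || p3 || p4)
  F F F T  ✗ fails (p3 || p2 || !p4)
  F F T F  ✓ satisfies all
  F F T T  ✗ fails (p1 || !p4)
  F T F F  ✗ fails (!p2 || p3 || p4)
  F T F T  ✗ fails (!p2 || p1 || !p4)
  F T T F  ✗ fails (p1 || !p3 || !p2)
  F T T T  ✗ fails (p1 || !p3 || !p2)
  T F F F  ✗ fails (p2 || p3 || p4)
  T F F T  ✗ fails (p3 || p2 || !p4)
  T F T F  ✗ fails (!p1 || !p3 || p4)
  T F T T  ✓ satisfies all
  T T F F  ✗ fails (!p2 || p4 || !p1)
  T T F T  ✗ fails (!p2 || !p1 || p3)
  T T T F  ✗ fails (!p2 || p4 || !p1)
  T T T T  ✓ satisfies all
3 of the 16 rows are models.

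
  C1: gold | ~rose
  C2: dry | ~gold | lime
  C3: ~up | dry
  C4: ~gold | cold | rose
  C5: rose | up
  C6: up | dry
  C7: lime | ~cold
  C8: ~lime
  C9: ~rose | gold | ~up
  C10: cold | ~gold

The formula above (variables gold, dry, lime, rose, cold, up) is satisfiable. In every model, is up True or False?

True

Suppose up = 0.
(rose) alone gives rose = 1.
(gold) alone gives gold = 1.
(dry) alone gives dry = 1.
(~lime) alone gives lime = 0.
(~cold) alone gives cold = 0.
Now (cold) is unsatisfied and unit — conflict.
So every satisfying assignment has up = True.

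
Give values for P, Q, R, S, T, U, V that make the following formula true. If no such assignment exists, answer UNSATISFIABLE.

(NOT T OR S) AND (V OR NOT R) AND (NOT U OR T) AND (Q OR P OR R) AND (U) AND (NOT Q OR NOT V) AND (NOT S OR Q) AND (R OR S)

P: true, Q: true, R: false, S: true, T: true, U: true, V: false

(U) alone gives U = true.
(T) alone gives T = true.
(S) alone gives S = true.
(Q) alone gives Q = true.
(NOT V) alone gives V = false.
(NOT R) alone gives R = false.
No clause remains; P is free.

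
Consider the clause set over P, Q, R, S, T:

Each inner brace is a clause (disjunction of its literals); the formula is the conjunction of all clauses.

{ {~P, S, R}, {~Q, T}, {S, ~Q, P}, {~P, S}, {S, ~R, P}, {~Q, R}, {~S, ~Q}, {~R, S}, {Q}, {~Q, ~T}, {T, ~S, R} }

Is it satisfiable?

Unit clause (Q) forces Q = 1.
Unit clause (T) forces T = 1.
That conflicts with the unit clause (~T).
No assignment satisfies every clause.

Unsatisfiable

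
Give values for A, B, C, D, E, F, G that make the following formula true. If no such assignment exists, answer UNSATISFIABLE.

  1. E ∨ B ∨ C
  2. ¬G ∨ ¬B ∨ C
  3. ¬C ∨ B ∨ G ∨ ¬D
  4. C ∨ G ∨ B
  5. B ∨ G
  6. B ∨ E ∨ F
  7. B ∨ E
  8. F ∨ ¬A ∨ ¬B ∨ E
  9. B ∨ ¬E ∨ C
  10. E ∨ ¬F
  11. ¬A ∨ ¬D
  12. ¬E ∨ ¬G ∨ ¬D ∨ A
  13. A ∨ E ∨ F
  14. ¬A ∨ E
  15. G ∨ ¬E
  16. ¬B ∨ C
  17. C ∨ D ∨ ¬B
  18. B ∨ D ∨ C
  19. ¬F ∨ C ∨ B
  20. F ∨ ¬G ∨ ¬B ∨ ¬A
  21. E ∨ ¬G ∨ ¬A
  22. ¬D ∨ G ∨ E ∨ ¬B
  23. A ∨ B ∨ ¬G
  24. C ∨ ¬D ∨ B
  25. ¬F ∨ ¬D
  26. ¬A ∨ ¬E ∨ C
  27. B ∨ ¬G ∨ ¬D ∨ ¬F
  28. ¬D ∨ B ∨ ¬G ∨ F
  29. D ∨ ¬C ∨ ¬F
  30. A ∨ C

A=True,  B=False,  C=True,  D=False,  E=True,  F=False,  G=True

Branch on B: set B = False.
Unit clause (G) forces G = True.
Unit clause (E) forces E = True.
Unit clause (C) forces C = True.
Unit clause (A) forces A = True.
Unit clause (¬D) forces D = False.
Unit clause (¬F) forces F = False.
Every clause now holds.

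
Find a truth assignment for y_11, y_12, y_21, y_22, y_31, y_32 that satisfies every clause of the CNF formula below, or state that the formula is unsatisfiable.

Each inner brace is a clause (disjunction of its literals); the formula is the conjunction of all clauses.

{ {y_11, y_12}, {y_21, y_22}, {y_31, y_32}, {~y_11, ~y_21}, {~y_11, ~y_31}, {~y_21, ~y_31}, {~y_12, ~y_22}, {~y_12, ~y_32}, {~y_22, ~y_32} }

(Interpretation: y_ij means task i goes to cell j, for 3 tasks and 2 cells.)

UNSATISFIABLE

Try y_11 = 1.
From the singleton clause (~y_21), y_21 = 0.
From the singleton clause (y_22), y_22 = 1.
From the singleton clause (~y_31), y_31 = 0.
From the singleton clause (y_32), y_32 = 1.
Now (~y_32) is unsatisfied and unit — conflict.
Backtrack on y_11: now try y_11 = 0.
From the singleton clause (y_12), y_12 = 1.
From the singleton clause (~y_22), y_22 = 0.
From the singleton clause (y_21), y_21 = 1.
From the singleton clause (~y_31), y_31 = 0.
From the singleton clause (y_32), y_32 = 1.
Now (~y_32) is unsatisfied and unit — conflict.
Either choice for y_11 ends in contradiction.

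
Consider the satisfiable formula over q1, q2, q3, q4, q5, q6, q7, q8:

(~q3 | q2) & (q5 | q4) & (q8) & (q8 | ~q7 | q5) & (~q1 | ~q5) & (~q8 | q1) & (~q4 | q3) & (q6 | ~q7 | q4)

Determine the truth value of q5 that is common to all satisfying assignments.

Suppose q5 = 1.
Unit clause (q8) forces q8 = 1.
Unit clause (~q1) forces q1 = 0.
Now (q1) is unsatisfied and unit — conflict.
So every satisfying assignment has q5 = False.

False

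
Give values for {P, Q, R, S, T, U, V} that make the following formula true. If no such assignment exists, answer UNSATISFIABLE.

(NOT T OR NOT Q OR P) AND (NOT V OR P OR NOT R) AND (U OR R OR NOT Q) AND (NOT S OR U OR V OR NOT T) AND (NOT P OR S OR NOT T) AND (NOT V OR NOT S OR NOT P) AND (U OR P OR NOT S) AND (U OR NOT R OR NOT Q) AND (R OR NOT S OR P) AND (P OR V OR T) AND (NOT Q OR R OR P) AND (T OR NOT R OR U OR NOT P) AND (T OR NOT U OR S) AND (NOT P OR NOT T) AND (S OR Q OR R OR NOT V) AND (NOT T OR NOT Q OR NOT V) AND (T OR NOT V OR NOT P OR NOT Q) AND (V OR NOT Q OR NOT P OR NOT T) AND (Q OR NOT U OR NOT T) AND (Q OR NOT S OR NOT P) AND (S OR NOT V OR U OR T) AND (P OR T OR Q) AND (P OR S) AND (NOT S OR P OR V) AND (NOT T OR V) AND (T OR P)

Suppose P = true.
(NOT T) alone gives T = false.
Suppose V = false.
Suppose R = false.
Suppose U = true.
(S) alone gives S = true.
(Q) alone gives Q = true.
Every clause now holds.

P=true,  Q=true,  R=false,  S=true,  T=false,  U=true,  V=false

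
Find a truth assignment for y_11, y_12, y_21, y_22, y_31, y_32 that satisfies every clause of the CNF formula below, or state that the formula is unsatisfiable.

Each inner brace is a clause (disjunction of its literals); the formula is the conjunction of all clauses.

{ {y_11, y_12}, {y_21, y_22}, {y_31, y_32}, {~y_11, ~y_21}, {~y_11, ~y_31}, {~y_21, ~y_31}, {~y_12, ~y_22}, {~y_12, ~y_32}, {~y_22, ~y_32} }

Suppose y_11 = 1.
The clause (~y_21) is unit, so y_21 = 0.
The clause (y_22) is unit, so y_22 = 1.
The clause (~y_31) is unit, so y_31 = 0.
The clause (y_32) is unit, so y_32 = 1.
But (~y_32) is also a unit clause — contradiction.
Undo y_11 and try y_11 = 0.
The clause (y_12) is unit, so y_12 = 1.
The clause (~y_22) is unit, so y_22 = 0.
The clause (y_21) is unit, so y_21 = 1.
The clause (~y_31) is unit, so y_31 = 0.
The clause (y_32) is unit, so y_32 = 1.
But (~y_32) is also a unit clause — contradiction.
Both values of y_11 lead to a conflict.

UNSATISFIABLE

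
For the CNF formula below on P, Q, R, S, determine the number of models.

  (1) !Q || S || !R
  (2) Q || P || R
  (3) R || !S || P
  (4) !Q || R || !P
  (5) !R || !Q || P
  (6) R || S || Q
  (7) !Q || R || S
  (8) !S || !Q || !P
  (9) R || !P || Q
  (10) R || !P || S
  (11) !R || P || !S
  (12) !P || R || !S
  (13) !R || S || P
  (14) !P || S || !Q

There are 2^4 = 16 truth assignments over (P, Q, R, S).
Check each against the 14 clauses (columns in the order P, Q, R, S):
  F F F F  ✗ fails (Q || P || R)
  F F F T  ✗ fails (Q || P || R)
  F F T F  ✗ fails (!R || S || P)
  F F T T  ✗ fails (!R || P || !S)
  F T F F  ✗ fails (!Q || R || S)
  F T F T  ✗ fails (R || !S || P)
  F T T F  ✗ fails (!Q || S || !R)
  F T T T  ✗ fails (!R || !Q || P)
  T F F F  ✗ fails (R || S || Q)
  T F F T  ✗ fails (R || !P || Q)
  T F T F  ✓ satisfies all
  T F T T  ✓ satisfies all
  T T F F  ✗ fails (!Q || R || !P)
  T T F T  ✗ fails (!Q || R || !P)
  T T T F  ✗ fails (!Q || S || !R)
  T T T T  ✗ fails (!S || !Q || !P)
2 of the 16 rows are models.

2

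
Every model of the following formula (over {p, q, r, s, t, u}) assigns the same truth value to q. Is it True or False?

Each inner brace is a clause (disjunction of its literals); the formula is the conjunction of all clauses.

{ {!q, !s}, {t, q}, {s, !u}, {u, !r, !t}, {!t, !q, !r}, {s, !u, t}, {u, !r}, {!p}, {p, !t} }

True

Suppose q = false.
From the singleton clause (t), t = true.
From the singleton clause (!p), p = false.
Now (p) is unsatisfied and unit — conflict.
So every satisfying assignment has q = True.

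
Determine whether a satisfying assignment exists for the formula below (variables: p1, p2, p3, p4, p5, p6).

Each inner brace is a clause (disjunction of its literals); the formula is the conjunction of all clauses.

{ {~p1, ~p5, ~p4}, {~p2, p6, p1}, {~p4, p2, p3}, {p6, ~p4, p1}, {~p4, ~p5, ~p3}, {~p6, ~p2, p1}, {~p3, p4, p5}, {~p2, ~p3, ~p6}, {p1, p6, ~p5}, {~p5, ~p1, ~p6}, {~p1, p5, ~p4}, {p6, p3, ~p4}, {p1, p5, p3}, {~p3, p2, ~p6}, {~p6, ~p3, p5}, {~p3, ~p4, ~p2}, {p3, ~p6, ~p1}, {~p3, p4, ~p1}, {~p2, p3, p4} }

Suppose p1 = 1.
Suppose p5 = 1.
Unit clause (~p4) forces p4 = 0.
Unit clause (~p6) forces p6 = 0.
Unit clause (~p3) forces p3 = 0.
Unit clause (~p2) forces p2 = 0.
Every clause now holds.
A satisfying assignment: p1=1, p2=0, p3=0, p4=0, p5=1, p6=0.

Yes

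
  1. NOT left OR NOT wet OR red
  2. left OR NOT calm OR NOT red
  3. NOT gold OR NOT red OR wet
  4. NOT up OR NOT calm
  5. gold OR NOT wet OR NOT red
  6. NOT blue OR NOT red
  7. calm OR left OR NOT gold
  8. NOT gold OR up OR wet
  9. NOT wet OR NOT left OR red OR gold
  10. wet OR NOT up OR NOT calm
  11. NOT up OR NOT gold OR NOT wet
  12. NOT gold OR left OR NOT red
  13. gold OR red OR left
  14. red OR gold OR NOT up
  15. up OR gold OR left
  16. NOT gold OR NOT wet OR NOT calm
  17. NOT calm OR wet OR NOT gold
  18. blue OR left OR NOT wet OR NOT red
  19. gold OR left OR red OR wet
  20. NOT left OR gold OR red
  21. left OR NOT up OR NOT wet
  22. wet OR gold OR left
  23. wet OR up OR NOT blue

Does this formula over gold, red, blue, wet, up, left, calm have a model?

Satisfiable

Branch on up: set up = false.
Branch on blue: set blue = false.
Branch on gold: set gold = false.
(left) alone gives left = true.
(red) alone gives red = true.
(NOT wet) alone gives wet = false.
No clause remains; calm is free.
A satisfying assignment: gold ↦ false, red ↦ true, blue ↦ false, wet ↦ false, up ↦ false, left ↦ true, calm ↦ false.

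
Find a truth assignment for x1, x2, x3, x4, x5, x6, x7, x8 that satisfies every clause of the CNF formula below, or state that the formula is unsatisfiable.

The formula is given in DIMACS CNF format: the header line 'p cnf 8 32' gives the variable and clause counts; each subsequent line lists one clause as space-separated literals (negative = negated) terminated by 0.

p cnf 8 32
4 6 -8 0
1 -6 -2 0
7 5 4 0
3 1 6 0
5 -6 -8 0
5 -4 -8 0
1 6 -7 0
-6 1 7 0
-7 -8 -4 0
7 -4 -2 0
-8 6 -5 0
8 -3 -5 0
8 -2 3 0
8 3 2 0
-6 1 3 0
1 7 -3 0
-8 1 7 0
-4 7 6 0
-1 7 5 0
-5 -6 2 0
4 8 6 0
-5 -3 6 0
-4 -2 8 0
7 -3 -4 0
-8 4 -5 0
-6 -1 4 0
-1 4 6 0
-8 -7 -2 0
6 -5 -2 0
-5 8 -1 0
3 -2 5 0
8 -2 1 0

Case x4 = False:
Case x6 = True:
From the singleton clause (¬x1), x1 = False.
From the singleton clause (¬x2), x2 = False.
From the singleton clause (x7), x7 = True.
From the singleton clause (x3), x3 = True.
From the singleton clause (¬x5), x5 = False.
From the singleton clause (¬x8), x8 = False.
Every clause now holds.

x1: False,  x2: False,  x3: True,  x4: False,  x5: False,  x6: True,  x7: True,  x8: False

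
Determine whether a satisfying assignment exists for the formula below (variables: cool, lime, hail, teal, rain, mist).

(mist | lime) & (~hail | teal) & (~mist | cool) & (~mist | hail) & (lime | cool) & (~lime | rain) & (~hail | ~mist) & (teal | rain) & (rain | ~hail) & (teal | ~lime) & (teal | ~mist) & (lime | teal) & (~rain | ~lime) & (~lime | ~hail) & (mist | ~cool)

No

Branch on mist: set mist = 1.
From the singleton clause (cool), cool = 1.
From the singleton clause (hail), hail = 1.
But (~hail) is also a unit clause — contradiction.
Undo mist and try mist = 0.
From the singleton clause (lime), lime = 1.
From the singleton clause (rain), rain = 1.
But (~rain) is also a unit clause — contradiction.
Neither mist = 1 nor mist = 0 works.
No assignment satisfies every clause.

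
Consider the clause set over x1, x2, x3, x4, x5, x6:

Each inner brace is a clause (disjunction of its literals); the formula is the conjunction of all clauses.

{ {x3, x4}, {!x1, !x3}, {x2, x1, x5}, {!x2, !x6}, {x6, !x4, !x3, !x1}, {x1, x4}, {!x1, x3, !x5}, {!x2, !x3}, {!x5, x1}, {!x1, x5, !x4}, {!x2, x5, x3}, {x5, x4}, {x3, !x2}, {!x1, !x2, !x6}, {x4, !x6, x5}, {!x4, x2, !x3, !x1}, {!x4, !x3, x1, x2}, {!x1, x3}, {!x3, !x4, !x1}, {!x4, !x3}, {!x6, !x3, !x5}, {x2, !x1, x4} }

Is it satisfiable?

No

Case x3 = true:
Unit clause (!x1) forces x1 = false.
Unit clause (x4) forces x4 = true.
But (!x4) is also a unit clause — contradiction.
That branch fails; take x3 = false instead.
Unit clause (x4) forces x4 = true.
Unit clause (!x2) forces x2 = false.
Unit clause (!x1) forces x1 = false.
Unit clause (x5) forces x5 = true.
But (!x5) is also a unit clause — contradiction.
Either choice for x3 ends in contradiction.
No assignment satisfies every clause.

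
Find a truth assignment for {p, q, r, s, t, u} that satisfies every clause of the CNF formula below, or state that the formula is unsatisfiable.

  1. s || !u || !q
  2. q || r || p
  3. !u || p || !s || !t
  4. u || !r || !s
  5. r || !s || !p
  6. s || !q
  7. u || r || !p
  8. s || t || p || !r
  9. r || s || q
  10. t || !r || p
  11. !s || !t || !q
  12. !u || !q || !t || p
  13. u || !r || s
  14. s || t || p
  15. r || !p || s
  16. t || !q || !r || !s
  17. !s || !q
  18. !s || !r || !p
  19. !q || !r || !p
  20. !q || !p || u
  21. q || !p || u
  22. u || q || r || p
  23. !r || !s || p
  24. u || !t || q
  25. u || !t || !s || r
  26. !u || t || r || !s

p ↦ false, q ↦ false, r ↦ true, s ↦ false, t ↦ true, u ↦ true

Case s = false:
Unit clause (!q) forces q = false.
Unit clause (r) forces r = true.
Unit clause (u) forces u = true.
Case t = true:
No clause remains; p is free.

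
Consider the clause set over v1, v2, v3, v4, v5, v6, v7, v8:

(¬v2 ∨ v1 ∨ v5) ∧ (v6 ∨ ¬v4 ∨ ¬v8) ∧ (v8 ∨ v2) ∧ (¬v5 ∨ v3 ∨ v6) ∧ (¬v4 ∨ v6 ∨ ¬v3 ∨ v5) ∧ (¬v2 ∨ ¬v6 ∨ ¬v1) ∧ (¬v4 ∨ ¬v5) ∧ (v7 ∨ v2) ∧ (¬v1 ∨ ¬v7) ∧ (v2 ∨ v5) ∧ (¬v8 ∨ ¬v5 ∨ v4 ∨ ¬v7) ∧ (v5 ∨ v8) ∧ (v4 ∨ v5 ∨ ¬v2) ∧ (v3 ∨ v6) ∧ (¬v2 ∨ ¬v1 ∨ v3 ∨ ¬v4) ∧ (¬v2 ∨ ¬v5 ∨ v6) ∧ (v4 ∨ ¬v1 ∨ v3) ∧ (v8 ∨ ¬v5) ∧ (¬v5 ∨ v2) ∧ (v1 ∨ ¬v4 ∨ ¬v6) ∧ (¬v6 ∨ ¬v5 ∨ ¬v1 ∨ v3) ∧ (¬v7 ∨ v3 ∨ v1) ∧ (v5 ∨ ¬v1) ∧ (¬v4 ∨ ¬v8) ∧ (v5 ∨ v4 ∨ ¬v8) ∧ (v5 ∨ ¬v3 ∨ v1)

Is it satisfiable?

Suppose v8 = True.
The clause (¬v4) is unit, so v4 = False.
The clause (v5) is unit, so v5 = True.
The clause (¬v7) is unit, so v7 = False.
The clause (v2) is unit, so v2 = True.
The clause (v6) is unit, so v6 = True.
The clause (¬v1) is unit, so v1 = False.
All clauses hold; v3 can take either value.
A satisfying assignment: v1 ↦ False,  v2 ↦ True,  v3 ↦ False,  v4 ↦ False,  v5 ↦ True,  v6 ↦ True,  v7 ↦ False,  v8 ↦ True.

Yes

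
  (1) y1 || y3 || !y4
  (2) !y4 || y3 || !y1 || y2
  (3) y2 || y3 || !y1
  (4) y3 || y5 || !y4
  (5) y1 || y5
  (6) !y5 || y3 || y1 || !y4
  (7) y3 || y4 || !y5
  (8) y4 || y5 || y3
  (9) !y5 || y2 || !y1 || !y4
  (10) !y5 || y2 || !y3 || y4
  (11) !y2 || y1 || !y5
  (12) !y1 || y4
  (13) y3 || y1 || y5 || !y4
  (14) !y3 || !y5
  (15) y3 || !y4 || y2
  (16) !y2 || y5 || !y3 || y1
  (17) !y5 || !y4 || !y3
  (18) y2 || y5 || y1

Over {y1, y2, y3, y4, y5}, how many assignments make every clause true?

3

There are 2^5 = 32 truth assignments over (y1, y2, y3, y4, y5).
Split on y3. With y3 = true, the clauses containing y3 are satisfied and !y3 drops from the rest; 2 of the 2^4 = 16 assignments to the other variables satisfy what remains.
With y3 = false, by the same count on the reduced clause set, 1 assignment works.
(One model: y1=T, y2=F, y3=T, y4=T, y5=F.)
Total: 2 + 1 = 3.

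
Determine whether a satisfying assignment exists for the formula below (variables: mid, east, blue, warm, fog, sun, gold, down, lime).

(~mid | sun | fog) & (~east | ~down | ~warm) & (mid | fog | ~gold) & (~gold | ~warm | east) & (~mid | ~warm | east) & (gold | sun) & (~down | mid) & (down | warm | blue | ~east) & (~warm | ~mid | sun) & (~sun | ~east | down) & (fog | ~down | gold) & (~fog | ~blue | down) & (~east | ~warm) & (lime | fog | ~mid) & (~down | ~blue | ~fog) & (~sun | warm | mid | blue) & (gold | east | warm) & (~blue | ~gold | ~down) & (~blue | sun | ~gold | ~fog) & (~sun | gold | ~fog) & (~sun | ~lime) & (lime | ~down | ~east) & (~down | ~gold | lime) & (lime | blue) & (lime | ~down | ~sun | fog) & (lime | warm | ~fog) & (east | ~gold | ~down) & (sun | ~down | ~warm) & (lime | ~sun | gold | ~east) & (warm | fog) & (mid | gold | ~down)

Suppose gold = 1.
Suppose mid = 1.
Suppose sun = 0.
From the singleton clause (fog), fog = 1.
From the singleton clause (~warm), warm = 0.
From the singleton clause (~blue), blue = 0.
From the singleton clause (lime), lime = 1.
Suppose down = 1.
From the singleton clause (east), east = 1.
All clauses are satisfied.
A satisfying assignment: mid ↦ 1,  east ↦ 1,  blue ↦ 0,  warm ↦ 0,  fog ↦ 1,  sun ↦ 0,  gold ↦ 1,  down ↦ 1,  lime ↦ 1.

Satisfiable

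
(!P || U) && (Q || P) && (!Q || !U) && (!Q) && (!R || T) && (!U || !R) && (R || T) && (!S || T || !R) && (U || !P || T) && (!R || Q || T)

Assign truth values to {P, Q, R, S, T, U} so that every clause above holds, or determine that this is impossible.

Unit clause (!Q) forces Q = false.
Unit clause (P) forces P = true.
Unit clause (U) forces U = true.
Unit clause (!R) forces R = false.
Unit clause (T) forces T = true.
Every clause is now satisfied; S is unconstrained.

P=true,  Q=false,  R=false,  S=false,  T=true,  U=true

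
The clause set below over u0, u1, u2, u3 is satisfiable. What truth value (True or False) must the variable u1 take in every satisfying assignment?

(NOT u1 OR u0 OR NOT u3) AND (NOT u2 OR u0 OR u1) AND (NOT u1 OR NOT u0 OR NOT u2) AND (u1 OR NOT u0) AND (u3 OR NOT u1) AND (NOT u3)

False

Suppose u1 = true.
The clause (u3) is unit, so u3 = true.
That conflicts with the unit clause (NOT u3).
So every satisfying assignment has u1 = False.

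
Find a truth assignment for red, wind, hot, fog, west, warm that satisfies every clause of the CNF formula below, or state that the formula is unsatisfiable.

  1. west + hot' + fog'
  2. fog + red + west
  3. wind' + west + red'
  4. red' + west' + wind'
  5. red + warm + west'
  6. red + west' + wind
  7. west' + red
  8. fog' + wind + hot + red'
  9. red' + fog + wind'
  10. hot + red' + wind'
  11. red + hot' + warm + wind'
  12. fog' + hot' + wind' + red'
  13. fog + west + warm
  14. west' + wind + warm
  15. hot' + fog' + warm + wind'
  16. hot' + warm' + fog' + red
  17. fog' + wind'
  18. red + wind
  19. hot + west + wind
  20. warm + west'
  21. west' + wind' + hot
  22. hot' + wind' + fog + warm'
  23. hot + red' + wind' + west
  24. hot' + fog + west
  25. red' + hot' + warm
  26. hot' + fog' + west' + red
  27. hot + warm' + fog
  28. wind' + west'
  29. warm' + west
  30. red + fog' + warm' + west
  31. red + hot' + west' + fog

Suppose west = 1.
Unit clause (red) forces red = 1.
Unit clause (wind') forces wind = 0.
Unit clause (warm) forces warm = 1.
Suppose fog = 1.
Unit clause (hot) forces hot = 1.
All clauses are satisfied.

red ↦ 1; wind ↦ 0; hot ↦ 1; fog ↦ 1; west ↦ 1; warm ↦ 1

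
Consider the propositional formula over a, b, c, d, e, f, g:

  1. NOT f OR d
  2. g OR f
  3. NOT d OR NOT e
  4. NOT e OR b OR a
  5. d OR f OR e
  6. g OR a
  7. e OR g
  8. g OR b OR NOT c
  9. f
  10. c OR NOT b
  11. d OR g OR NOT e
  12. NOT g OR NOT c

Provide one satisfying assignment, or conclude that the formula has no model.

a: true, b: false, c: false, d: true, e: false, f: true, g: true

(f) alone gives f = true.
(d) alone gives d = true.
(NOT e) alone gives e = false.
(g) alone gives g = true.
(NOT c) alone gives c = false.
(NOT b) alone gives b = false.
Every clause is now satisfied; a is unconstrained.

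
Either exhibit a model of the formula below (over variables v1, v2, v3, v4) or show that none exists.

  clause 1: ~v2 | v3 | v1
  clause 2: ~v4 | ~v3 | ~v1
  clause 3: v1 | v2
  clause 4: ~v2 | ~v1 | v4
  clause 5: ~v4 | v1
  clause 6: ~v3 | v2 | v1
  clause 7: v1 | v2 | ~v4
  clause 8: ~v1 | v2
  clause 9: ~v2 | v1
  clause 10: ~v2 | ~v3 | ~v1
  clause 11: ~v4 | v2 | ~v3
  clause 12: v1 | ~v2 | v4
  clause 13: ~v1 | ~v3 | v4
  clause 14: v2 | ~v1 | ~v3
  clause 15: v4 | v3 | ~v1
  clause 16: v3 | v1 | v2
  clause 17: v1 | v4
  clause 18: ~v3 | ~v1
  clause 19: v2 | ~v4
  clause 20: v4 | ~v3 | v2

v1: 1,  v2: 1,  v3: 0,  v4: 1

Suppose v1 = 1.
The clause (v2) is unit, so v2 = 1.
The clause (v4) is unit, so v4 = 1.
The clause (~v3) is unit, so v3 = 0.
Every clause now holds.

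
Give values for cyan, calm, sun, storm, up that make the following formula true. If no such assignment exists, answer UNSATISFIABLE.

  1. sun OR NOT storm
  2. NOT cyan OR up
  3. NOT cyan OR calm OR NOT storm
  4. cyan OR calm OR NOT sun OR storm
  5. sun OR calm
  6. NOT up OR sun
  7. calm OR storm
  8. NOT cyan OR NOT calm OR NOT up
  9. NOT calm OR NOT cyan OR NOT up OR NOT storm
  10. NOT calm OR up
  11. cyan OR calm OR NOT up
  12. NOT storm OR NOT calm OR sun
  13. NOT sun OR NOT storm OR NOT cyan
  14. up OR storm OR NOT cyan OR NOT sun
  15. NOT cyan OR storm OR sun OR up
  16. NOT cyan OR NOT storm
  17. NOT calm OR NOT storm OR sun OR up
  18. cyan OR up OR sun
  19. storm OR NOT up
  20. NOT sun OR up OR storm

Branch on sun: set sun = true.
Branch on cyan: set cyan = false.
Branch on calm: set calm = true.
From the singleton clause (up), up = true.
From the singleton clause (storm), storm = true.
This assignment satisfies each clause.

cyan: false; calm: true; sun: true; storm: true; up: true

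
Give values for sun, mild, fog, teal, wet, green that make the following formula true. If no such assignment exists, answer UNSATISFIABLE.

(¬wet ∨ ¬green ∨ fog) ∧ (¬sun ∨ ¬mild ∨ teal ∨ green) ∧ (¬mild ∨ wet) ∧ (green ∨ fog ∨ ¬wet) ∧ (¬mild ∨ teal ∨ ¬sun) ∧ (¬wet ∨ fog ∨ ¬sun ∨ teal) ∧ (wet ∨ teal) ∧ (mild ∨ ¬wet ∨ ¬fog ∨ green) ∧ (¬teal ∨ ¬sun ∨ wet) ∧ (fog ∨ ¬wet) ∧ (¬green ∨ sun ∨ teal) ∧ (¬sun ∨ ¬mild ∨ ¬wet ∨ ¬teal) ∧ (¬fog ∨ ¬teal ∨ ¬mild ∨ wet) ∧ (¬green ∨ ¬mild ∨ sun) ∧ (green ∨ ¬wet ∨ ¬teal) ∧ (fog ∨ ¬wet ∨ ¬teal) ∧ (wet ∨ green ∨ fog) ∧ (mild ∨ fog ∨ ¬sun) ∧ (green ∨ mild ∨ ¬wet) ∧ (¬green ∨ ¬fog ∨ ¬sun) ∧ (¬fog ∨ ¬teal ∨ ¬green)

Branch on mild: set mild = False.
Branch on wet: set wet = False.
From the singleton clause (teal), teal = True.
From the singleton clause (¬sun), sun = False.
Branch on green: set green = False.
From the singleton clause (fog), fog = True.
This assignment satisfies each clause.

sun ↦ False,  mild ↦ False,  fog ↦ True,  teal ↦ True,  wet ↦ False,  green ↦ False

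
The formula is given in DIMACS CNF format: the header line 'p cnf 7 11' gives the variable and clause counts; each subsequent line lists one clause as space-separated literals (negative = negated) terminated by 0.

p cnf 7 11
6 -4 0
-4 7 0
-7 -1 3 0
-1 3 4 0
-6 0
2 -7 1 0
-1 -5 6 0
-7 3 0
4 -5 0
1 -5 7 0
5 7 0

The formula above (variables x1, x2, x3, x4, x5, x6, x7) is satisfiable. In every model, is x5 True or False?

False

Suppose x5 = True.
(¬x6) alone gives x6 = False.
(¬x4) alone gives x4 = False.
Now (x4) is unsatisfied and unit — conflict.
So every satisfying assignment has x5 = False.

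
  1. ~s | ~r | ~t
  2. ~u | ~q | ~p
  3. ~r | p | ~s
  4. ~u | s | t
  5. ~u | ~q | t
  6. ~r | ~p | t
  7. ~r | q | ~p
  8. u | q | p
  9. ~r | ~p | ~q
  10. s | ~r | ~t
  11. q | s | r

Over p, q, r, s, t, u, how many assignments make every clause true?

17

There are 2^6 = 64 truth assignments over (p, q, r, s, t, u).
Split on r. With r = 1, the clauses containing r are satisfied and ~r drops from the rest; 1 of the 2^5 = 32 assignments to the other variables satisfy what remains.
With r = 0, by the same count on the reduced clause set, 16 assignments work.
(One model: p=F, q=F, r=F, s=T, t=F, u=T.)
Total: 1 + 16 = 17.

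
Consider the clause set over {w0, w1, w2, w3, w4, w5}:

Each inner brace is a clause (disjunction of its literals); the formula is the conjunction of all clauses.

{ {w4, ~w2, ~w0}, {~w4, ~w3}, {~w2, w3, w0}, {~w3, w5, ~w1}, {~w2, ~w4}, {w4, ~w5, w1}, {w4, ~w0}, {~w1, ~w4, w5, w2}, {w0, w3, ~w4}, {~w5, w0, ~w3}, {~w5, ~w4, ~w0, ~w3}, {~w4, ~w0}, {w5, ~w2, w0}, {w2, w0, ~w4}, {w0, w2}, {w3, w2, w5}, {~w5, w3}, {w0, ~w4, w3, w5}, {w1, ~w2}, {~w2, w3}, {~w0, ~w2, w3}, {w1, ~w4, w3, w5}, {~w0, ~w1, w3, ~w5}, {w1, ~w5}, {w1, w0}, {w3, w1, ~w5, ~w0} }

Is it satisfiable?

Branch on w4: set w4 = 0.
(~w0) alone gives w0 = 0.
(w2) alone gives w2 = 1.
(w3) alone gives w3 = 1.
(~w5) alone gives w5 = 0.
But (w5) is also a unit clause — contradiction.
Undo w4 and try w4 = 1.
(~w3) alone gives w3 = 0.
(~w2) alone gives w2 = 0.
(w0) alone gives w0 = 1.
But (~w0) is also a unit clause — contradiction.
Neither w4 = 1 nor w4 = 0 works.
No assignment satisfies every clause.

No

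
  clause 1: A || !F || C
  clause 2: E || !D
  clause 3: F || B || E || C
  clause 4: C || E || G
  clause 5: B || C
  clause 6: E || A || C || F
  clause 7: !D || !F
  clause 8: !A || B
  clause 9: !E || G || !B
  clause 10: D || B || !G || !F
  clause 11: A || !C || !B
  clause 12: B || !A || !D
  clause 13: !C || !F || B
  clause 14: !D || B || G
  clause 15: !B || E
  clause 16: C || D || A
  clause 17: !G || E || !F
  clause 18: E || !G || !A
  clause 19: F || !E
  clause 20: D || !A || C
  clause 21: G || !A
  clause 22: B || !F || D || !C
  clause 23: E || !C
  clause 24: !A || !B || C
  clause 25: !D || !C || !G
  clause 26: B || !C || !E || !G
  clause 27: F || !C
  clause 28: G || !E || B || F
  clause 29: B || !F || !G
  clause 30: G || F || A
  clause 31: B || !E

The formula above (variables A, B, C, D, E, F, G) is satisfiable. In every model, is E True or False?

True

Suppose E = false.
The clause (!D) is unit, so D = false.
The clause (!B) is unit, so B = false.
The clause (C) is unit, so C = true.
Now (!C) is unsatisfied and unit — conflict.
So every satisfying assignment has E = True.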